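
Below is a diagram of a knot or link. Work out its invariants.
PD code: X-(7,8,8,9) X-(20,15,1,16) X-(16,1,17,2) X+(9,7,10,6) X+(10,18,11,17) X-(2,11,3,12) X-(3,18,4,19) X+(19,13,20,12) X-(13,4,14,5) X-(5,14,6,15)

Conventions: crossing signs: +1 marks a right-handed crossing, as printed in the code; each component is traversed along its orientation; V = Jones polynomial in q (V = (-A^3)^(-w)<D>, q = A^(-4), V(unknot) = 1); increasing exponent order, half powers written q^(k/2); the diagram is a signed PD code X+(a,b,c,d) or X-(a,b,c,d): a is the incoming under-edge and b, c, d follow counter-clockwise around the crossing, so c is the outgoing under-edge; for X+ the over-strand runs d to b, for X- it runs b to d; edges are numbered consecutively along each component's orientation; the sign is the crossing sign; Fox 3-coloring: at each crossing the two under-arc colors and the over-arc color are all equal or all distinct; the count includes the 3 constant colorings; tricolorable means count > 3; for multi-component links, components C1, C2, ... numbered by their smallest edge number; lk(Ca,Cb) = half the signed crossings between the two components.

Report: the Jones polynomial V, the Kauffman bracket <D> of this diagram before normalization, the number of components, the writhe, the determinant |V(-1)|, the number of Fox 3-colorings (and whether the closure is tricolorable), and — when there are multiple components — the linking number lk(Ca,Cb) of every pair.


Jones polynomial: V(q) = q^-7 - 2q^-6 + 2q^-5 - 3q^-4 + 3q^-3 - 2q^-2 + 2q^-1
<D> = 2A^-8 - 2A^-4 + 3 - 3A^4 + 2A^8 - 2A^12 + A^16; writhe -4
components 1, writhe -4 (10 crossings)
3-colorings: 9 of 3^10, det 15 — tricolorable
note: V spans 6 powers of q: at least 6 crossings in any diagram


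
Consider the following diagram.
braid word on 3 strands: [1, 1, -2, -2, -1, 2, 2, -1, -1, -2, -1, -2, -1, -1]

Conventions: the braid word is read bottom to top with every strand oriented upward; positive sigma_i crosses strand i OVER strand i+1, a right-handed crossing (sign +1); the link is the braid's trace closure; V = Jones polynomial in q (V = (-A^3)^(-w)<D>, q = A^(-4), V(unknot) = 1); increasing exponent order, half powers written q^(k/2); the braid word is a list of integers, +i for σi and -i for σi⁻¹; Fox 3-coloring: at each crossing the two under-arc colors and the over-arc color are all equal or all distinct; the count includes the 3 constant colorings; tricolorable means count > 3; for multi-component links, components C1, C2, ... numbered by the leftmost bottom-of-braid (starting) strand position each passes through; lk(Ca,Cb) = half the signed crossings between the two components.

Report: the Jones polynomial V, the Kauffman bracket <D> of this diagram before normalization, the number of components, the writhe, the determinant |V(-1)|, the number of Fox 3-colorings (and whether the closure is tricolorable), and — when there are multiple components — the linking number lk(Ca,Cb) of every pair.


V = -q^-9 + q^-8 - 2q^-7 + 3q^-6 - 2q^-5 + 2q^-4 - q^-3 + q^-2
<D> = A^-10 - A^-6 + 2A^-2 - 2A^2 + 3A^6 - 2A^10 + A^14 - A^18 (w = -6)
1 component over 14 crossings, w = -6
3 Fox colorings among 3^14, |V(-1)| = 13: not tricolorable
why: w = -6 (over 14 crossings) is diagram-only; (-A^3)^(6) removes it from V


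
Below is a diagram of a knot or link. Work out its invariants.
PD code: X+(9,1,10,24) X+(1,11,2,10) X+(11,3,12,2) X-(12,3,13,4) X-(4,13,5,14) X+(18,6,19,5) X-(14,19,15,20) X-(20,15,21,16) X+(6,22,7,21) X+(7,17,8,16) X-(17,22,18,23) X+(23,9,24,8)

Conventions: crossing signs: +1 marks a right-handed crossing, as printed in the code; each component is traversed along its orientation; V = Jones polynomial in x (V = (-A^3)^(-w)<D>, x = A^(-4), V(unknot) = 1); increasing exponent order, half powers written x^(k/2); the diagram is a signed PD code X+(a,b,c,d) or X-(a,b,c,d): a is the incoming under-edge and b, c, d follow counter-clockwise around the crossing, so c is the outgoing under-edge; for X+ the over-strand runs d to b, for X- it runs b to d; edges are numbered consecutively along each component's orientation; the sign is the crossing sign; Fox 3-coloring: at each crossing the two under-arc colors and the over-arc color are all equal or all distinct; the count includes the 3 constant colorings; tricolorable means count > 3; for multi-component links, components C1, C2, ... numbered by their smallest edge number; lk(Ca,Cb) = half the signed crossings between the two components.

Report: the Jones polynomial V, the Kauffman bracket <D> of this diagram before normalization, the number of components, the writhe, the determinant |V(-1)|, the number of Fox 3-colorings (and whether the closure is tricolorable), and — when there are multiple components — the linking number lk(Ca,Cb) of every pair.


V(x) = -x^-1 + 2 - x + 2x^2 - x^3 + x^4 - x^5
bracket: -A^-14 + A^-10 - A^-6 + 2A^-2 - A^2 + 2A^6 - A^10, w = +2
1 component, writhe +2, over 12 crossings
det 9, colorings 9 of 3^12 — tricolorable
observation: det 9 = |V(-1)|; divisible by 3, so tricolorable


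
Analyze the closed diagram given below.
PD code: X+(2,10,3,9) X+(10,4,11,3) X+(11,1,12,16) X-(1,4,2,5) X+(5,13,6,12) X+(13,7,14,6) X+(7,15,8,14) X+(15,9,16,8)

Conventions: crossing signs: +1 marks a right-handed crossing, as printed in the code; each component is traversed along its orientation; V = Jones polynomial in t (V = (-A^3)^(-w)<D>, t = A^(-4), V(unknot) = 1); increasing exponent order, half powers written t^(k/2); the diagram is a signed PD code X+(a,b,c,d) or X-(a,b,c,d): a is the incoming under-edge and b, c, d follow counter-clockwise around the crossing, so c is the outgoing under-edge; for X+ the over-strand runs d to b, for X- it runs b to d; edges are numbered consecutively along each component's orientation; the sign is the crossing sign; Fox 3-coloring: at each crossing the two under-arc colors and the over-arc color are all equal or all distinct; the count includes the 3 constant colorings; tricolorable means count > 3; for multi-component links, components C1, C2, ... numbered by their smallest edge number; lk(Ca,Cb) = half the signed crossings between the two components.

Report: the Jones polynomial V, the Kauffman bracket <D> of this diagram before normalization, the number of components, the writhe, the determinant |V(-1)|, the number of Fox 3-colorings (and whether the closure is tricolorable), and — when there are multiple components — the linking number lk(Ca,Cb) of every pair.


V = t^2 - t^3 + 2t^4 - 2t^5 + 3t^6 - 2t^7 + t^8 - t^9
<D> = -A^-18 + A^-14 - 2A^-10 + 3A^-6 - 2A^-2 + 2A^2 - A^6 + A^10 (w = +6)
1 component over 8 crossings, w = +6
3 Fox colorings among 3^8, |V(-1)| = 13: not tricolorable
why: V spans 7 powers of t: at least 7 crossings in any diagram


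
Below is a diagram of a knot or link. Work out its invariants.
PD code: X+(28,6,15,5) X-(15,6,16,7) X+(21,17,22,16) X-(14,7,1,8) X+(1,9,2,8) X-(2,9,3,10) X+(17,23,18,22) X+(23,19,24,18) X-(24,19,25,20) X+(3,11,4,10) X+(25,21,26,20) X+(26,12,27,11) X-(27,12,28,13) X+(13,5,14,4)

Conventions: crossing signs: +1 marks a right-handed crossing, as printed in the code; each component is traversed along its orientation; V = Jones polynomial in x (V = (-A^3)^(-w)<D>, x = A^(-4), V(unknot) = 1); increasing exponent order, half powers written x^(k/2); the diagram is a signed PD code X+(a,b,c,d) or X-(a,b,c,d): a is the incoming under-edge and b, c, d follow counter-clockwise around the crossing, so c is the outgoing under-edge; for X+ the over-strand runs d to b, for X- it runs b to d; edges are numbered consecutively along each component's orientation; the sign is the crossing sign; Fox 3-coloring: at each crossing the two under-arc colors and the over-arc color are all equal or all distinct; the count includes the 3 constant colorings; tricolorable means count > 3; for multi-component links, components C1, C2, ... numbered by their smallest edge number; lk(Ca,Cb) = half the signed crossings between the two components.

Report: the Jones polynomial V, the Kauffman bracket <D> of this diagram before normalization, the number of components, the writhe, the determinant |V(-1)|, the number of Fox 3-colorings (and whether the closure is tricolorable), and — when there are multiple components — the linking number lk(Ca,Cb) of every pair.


Jones polynomial: V(x) = -x^(1/2) - x^(3/2) - x^(5/2) + x^(9/2)
<D> = A^-6 - A^2 - A^6 - A^10; writhe +4
components 2, writhe +4 (14 crossings)
linking number lk(C1,C2) = 0
3-colorings: 27 of 3^14, det 0 — tricolorable
note: all 2 components of this link are unlinked algebraically


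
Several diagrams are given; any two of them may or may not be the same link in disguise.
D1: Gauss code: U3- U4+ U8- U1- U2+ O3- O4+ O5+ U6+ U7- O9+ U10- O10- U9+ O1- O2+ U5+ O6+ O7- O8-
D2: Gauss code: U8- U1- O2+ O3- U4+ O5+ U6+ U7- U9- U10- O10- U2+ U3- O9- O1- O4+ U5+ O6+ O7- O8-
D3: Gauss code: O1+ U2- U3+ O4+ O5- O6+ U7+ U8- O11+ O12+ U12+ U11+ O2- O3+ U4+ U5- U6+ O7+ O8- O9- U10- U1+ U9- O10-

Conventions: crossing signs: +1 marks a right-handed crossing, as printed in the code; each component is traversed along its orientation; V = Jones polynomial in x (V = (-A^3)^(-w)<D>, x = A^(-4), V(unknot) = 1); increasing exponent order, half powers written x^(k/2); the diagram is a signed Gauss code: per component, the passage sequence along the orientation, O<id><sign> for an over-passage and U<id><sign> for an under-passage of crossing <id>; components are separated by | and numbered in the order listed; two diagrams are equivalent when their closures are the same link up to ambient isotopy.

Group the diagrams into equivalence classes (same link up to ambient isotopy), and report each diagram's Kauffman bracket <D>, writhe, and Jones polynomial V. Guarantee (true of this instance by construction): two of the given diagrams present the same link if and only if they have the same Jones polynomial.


equivalence classes: {D1, D2, D3}
D1 (bracket 1; 10 crossings at w = 0): V = 1
V(D2) = 1  [10 crossings, <D> = A^-6, w = -2]
V(D3) = 1  (w +2, c 12, <D> = A^6)
observation: all 3 diagrams share one V(x), hence one class


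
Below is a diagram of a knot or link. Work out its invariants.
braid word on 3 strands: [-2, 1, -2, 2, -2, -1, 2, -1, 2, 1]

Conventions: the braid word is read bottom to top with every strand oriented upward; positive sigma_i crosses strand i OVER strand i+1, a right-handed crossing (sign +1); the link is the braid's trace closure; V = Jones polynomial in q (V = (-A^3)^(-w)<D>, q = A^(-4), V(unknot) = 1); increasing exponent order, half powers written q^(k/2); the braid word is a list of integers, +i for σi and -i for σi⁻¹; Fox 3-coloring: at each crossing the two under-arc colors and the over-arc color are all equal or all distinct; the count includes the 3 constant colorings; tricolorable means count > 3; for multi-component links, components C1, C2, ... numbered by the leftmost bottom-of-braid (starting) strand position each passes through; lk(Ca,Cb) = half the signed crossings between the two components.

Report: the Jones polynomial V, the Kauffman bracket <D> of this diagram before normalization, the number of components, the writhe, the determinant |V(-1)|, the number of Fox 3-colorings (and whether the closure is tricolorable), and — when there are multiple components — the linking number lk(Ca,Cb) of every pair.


Jones polynomial: V(q) = -q^-3 + q^-2 - q^-1 + 3 - q + q^2 - q^3
<D> = -A^-12 + A^-8 - A^-4 + 3 - A^4 + A^8 - A^12; writhe 0
components 1, writhe 0 (10 crossings)
3-colorings: 27 of 3^10, det 9 — tricolorable
note: palindromic: swapping q for 1/q fixes V


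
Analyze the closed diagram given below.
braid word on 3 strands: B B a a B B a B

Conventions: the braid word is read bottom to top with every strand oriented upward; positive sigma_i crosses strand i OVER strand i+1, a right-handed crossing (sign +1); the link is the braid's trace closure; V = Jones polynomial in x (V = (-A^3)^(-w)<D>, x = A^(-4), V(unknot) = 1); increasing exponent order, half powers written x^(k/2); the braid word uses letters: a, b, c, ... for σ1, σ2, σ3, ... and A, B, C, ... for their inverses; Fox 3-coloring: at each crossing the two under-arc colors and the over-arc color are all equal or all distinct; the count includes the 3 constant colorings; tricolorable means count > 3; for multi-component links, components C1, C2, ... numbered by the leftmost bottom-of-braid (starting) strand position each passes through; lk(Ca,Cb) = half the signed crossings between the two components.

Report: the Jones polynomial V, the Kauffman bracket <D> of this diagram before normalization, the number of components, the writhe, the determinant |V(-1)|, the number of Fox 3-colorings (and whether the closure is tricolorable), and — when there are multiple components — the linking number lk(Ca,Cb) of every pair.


V(x) = -x^-6 + 2x^-5 - 4x^-4 + 5x^-3 - 4x^-2 + 5x^-1 - 3 + 2x - x^2
bracket: -A^-14 + 2A^-10 - 3A^-6 + 5A^-2 - 4A^2 + 5A^6 - 4A^10 + 2A^14 - A^18, w = -2
1 component, writhe -2, over 8 crossings
det 27, colorings 9 of 3^8 — tricolorable
observation: w = -2 shifts under R1 moves; the (-A^3)^(2) factor cancels that in V


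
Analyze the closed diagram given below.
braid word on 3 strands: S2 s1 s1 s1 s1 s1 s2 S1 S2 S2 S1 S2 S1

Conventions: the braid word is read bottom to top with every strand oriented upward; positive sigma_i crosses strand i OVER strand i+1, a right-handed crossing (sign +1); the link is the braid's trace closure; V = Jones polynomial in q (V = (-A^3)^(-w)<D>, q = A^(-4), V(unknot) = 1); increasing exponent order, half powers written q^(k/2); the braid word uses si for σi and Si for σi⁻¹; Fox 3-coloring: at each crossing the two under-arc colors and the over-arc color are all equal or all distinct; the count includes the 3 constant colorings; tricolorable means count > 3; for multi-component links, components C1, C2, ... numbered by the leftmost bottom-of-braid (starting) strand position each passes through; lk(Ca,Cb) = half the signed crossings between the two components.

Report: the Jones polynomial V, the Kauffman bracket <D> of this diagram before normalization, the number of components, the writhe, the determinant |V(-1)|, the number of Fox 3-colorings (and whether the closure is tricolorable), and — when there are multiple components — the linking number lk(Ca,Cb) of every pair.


Jones polynomial: V(q) = q^(-9/2) - q^(-7/2) + q^(-5/2) - 2q^(-3/2) + q^(-1/2) - 2q^(1/2) + q^(3/2) - q^(5/2)
<D> = A^-13 - A^-9 + 2A^-5 - A^-1 + 2A^3 - A^7 + A^11 - A^15; writhe -1
components 2, writhe -1 (13 crossings)
linking number lk(C1,C2) = +1
3-colorings: 3 of 3^13, det 10 — not tricolorable
note: |V(-1)| = 10: so not tricolorable, since 3 does not divide 10


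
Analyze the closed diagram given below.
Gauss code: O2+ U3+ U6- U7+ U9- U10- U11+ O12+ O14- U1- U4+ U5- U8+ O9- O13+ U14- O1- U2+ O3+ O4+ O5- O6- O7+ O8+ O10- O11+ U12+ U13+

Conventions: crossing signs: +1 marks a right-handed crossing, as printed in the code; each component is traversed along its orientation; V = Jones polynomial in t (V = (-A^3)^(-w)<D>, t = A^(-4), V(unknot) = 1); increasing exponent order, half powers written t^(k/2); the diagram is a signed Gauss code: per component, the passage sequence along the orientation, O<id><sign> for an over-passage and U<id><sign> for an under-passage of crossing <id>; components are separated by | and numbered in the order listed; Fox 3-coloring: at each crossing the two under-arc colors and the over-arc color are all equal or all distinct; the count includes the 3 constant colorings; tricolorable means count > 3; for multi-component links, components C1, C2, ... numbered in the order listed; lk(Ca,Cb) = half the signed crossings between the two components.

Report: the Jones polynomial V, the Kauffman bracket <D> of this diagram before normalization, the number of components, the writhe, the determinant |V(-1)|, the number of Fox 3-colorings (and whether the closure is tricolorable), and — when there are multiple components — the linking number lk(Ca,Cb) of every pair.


V(t) = -t^-1 + 2 - t + 2t^2 - t^3 + t^4 - t^5
bracket: -A^-14 + A^-10 - A^-6 + 2A^-2 - A^2 + 2A^6 - A^10, w = +2
1 component, writhe +2, over 14 crossings
det 9, colorings 9 of 3^14 — tricolorable
observation: w = +2 shifts under R1 moves; the (-A^3)^(-2) factor cancels that in V


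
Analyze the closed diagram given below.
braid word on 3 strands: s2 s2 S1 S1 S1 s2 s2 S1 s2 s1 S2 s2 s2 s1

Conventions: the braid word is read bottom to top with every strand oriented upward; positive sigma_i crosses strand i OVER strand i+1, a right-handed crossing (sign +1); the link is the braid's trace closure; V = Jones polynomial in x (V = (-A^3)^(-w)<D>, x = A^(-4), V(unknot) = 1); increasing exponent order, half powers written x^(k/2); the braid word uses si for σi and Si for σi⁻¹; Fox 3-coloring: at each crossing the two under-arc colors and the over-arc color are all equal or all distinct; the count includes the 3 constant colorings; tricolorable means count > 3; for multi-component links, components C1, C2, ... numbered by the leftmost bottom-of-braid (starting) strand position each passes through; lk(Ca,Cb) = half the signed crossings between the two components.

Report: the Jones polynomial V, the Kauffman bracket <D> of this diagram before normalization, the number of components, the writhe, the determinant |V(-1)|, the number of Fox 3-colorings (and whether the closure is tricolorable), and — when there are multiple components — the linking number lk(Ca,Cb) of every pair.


V(x) = -1 + 3x - 4x^2 + 6x^3 - 5x^4 + 5x^5 - 4x^6 + 2x^7 - x^8
bracket: -A^-20 + 2A^-16 - 4A^-12 + 5A^-8 - 5A^-4 + 6 - 4A^4 + 3A^8 - A^12, w = +4
1 component, writhe +4, over 14 crossings
det 31, colorings 3 of 3^14 — not tricolorable
observation: free reduction leaves σ2 σ2 σ1⁻¹ σ1⁻¹ σ1⁻¹ σ2 σ2 σ1⁻¹ σ2 σ1 σ2 σ1 of the original 14 letters


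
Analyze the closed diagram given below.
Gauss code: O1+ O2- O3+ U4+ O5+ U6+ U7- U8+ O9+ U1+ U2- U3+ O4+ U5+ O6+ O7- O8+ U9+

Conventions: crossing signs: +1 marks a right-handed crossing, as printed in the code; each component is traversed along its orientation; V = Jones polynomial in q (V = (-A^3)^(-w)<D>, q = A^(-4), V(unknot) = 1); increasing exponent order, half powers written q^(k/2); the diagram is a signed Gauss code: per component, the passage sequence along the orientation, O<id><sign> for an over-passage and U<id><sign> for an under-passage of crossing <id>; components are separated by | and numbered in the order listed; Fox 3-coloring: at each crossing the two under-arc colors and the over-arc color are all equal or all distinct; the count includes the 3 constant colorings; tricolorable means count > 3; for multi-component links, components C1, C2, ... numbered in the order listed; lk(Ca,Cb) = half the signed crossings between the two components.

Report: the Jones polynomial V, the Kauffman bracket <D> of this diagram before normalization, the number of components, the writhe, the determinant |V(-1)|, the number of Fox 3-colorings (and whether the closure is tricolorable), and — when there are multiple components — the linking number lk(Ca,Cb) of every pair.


Jones polynomial: V(q) = q^2 + q^4 - q^5 + q^6 - q^7
<D> = A^-13 - A^-9 + A^-5 - A^-1 - A^7; writhe +5
components 1, writhe +5 (9 crossings)
3-colorings: 3 of 3^9, det 5 — not tricolorable
note: w = +5 shifts under R1 moves; the (-A^3)^(-5) factor cancels that in V


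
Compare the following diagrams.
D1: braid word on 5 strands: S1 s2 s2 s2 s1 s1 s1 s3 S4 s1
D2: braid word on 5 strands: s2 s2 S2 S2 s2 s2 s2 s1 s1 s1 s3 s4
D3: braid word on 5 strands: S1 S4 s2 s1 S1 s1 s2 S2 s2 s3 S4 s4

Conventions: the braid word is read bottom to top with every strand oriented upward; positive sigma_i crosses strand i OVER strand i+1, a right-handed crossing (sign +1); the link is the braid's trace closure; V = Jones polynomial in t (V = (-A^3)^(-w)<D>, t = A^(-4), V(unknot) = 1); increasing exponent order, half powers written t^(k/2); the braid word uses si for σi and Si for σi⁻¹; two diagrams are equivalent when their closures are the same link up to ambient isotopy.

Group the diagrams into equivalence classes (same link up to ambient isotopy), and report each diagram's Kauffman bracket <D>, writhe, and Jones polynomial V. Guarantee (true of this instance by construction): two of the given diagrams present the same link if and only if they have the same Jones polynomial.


classes: {D1, D2} | {D3}
V(D1) = t^2 + 2t^4 - 2t^5 + t^6 - 2t^7 + t^8  [10 crossings, <D> = A^-14 - 2A^-10 + A^-6 - 2A^-2 + 2A^2 + A^10, w = +6]
V(D2) = t^2 + 2t^4 - 2t^5 + t^6 - 2t^7 + t^8  (w +8, c 12, <D> = A^-8 - 2A^-4 + 1 - 2A^4 + 2A^8 + A^16)
V(D3) = 1  (w +2, c 12, <D> = A^6)
insight: comparing 3 Jones polynomials yields 2 groups


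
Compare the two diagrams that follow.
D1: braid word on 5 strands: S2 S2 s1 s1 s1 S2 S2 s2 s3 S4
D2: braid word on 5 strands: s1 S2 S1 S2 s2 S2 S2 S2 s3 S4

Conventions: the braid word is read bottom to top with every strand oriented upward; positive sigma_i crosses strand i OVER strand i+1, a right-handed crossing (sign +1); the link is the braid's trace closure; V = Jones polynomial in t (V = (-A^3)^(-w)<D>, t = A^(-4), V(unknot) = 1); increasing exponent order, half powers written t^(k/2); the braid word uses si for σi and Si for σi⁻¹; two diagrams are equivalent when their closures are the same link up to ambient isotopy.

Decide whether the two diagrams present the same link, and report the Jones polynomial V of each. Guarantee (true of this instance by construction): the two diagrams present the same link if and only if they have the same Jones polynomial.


same link: no
V(D1) = -t^-3 + t^-2 - t^-1 + 3 - t + t^2 - t^3  [10 crossings, <D> = -A^-12 + A^-8 - A^-4 + 3 - A^4 + A^8 - A^12, w = 0]
D2 (bracket A^-8 + 1 - A^4; 10 crossings at w = -4): V = -t^-4 + t^-3 + t^-1
note: 2 classes among 2 diagrams; unequal V(t) rules out equality


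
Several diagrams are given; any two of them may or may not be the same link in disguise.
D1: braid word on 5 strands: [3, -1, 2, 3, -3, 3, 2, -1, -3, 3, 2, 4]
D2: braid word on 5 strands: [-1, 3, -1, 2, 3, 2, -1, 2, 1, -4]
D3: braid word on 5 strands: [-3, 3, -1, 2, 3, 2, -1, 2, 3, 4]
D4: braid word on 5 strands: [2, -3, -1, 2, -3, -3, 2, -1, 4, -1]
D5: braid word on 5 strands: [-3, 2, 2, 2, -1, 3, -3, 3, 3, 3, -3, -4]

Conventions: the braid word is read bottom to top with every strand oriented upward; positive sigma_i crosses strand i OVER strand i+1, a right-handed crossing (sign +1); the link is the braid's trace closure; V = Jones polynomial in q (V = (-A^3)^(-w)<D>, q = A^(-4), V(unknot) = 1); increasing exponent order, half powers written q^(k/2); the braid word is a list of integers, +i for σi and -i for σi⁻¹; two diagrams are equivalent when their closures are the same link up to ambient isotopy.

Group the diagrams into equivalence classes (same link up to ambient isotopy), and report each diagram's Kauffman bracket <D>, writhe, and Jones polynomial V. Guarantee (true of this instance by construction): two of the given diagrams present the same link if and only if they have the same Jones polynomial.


classes: {D1, D2, D3} | {D4} | {D5}
V(D1) = q^-1 - 1 + 2q - 2q^2 + 2q^3 - 2q^4 + q^5  [12 crossings, <D> = A^-8 - 2A^-4 + 2 - 2A^4 + 2A^8 - A^12 + A^16, w = +4]
D2 (bracket A^-14 - 2A^-10 + 2A^-6 - 2A^-2 + 2A^2 - A^6 + A^10; 10 crossings at w = +2): V = q^-1 - 1 + 2q - 2q^2 + 2q^3 - 2q^4 + q^5
V(D3) = q^-1 - 1 + 2q - 2q^2 + 2q^3 - 2q^4 + q^5  (w +4, c 10, <D> = A^-8 - 2A^-4 + 2 - 2A^4 + 2A^8 - A^12 + A^16)
D4 (bracket -A^-14 + 3A^-10 - 5A^-6 + 8A^-2 - 9A^2 + 10A^6 - 8A^10 + 6A^14 - 4A^18 + A^22; 10 crossings at w = -2): V = q^-7 - 4q^-6 + 6q^-5 - 8q^-4 + 10q^-3 - 9q^-2 + 8q^-1 - 5 + 3q - q^2
V(D5) = q + q^3 - q^4  [12 crossings, <D> = -A^-10 + A^-6 + A^2, w = +2]
insight: 3 classes among 5 diagrams; unequal V(q) rules out equality


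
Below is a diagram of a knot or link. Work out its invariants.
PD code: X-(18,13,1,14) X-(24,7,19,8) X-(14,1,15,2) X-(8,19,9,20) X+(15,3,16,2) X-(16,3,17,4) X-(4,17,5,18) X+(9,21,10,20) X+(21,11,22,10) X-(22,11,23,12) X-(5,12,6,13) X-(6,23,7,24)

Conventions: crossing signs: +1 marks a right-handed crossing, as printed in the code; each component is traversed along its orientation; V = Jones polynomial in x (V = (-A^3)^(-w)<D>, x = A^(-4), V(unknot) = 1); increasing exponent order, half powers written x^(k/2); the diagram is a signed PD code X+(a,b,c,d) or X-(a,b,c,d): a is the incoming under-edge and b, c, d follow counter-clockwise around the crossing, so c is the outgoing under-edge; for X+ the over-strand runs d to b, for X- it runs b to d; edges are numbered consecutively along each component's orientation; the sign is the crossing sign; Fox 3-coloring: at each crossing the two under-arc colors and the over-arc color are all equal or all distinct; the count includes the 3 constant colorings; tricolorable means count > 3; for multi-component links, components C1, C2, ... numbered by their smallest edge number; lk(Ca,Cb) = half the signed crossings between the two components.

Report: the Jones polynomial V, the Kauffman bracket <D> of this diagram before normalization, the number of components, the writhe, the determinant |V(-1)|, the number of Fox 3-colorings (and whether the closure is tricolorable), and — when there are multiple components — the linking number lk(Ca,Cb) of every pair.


Jones polynomial: V(x) = x^(-13/2) - x^(-11/2) + x^(-9/2) - 2x^(-7/2) - x^(-3/2)
<D> = -A^-12 - 2A^-4 + 1 - A^4 + A^8; writhe -6
components 2, writhe -6 (12 crossings)
linking number lk(C1,C2) = -1
3-colorings: 9 of 3^12, det 6 — tricolorable
note: |V(-1)| = 6: so tricolorable, since 3 divides 6


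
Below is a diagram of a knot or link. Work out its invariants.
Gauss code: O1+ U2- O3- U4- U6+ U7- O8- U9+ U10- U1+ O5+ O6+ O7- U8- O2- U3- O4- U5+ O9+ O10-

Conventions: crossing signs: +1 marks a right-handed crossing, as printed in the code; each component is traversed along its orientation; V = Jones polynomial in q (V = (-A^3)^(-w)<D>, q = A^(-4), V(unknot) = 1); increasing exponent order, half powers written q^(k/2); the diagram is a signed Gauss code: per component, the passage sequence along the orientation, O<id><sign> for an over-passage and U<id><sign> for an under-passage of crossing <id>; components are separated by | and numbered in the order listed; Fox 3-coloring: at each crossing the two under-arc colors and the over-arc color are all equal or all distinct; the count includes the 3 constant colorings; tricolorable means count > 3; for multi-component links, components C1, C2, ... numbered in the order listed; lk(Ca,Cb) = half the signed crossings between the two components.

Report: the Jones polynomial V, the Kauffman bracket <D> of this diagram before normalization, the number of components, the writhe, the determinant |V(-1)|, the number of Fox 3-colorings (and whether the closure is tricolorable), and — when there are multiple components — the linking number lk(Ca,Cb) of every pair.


V = q^-5 - 2q^-4 + 2q^-3 - 2q^-2 + 2q^-1 - 1 + q
<D> = A^-10 - A^-6 + 2A^-2 - 2A^2 + 2A^6 - 2A^10 + A^14 (w = -2)
1 component over 10 crossings, w = -2
3 Fox colorings among 3^10, |V(-1)| = 11: not tricolorable
why: |V(-1)| = 11: so not tricolorable, since 3 does not divide 11


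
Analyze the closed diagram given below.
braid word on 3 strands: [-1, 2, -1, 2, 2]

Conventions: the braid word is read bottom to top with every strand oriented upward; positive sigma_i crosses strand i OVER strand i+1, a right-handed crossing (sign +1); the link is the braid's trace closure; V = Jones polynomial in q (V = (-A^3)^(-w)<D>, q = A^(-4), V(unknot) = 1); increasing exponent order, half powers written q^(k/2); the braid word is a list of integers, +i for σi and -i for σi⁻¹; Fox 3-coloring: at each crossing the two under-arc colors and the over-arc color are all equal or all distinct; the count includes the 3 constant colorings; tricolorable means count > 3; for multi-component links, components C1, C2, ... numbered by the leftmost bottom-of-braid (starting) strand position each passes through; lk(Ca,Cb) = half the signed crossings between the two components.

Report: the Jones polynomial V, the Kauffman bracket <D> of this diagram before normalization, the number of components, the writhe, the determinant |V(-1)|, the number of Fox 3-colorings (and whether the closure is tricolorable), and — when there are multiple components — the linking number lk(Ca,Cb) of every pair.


V(q) = -q^(-3/2) + q^(-1/2) - 2q^(1/2) + q^(3/2) - 2q^(5/2) + q^(7/2)
bracket: -A^-11 + 2A^-7 - A^-3 + 2A - A^5 + A^9, w = +1
2 components, writhe +1, over 5 crossings
lk(C1,C2) = 0
det 8, colorings 3 of 3^5 — not tricolorable
observation: summing lk over 1 pair gives 0


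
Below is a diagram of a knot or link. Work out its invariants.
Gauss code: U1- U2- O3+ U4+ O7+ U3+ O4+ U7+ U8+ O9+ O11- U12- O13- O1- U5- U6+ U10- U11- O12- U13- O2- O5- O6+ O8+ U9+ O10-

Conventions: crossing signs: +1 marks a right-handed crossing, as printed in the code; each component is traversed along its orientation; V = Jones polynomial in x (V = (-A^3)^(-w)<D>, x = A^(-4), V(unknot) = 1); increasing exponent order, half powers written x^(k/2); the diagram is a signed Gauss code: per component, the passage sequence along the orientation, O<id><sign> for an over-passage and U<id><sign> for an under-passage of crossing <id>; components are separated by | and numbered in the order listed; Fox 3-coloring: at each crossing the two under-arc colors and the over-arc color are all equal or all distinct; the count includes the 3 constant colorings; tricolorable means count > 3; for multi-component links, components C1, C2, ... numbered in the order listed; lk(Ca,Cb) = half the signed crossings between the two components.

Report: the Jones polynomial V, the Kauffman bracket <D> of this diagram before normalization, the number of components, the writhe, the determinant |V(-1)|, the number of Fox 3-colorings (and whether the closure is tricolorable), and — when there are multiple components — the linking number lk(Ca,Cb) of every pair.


V = -x^-5 + x^-4 - 2x^-3 + 4x^-2 - 3x^-1 + 4 - 3x + 2x^2 - x^3
<D> = A^-15 - 2A^-11 + 3A^-7 - 4A^-3 + 3A - 4A^5 + 2A^9 - A^13 + A^17 (w = -1)
1 component over 13 crossings, w = -1
9 Fox colorings among 3^13, |V(-1)| = 21: tricolorable
why: det 21 = |V(-1)|; divisible by 3, so tricolorable


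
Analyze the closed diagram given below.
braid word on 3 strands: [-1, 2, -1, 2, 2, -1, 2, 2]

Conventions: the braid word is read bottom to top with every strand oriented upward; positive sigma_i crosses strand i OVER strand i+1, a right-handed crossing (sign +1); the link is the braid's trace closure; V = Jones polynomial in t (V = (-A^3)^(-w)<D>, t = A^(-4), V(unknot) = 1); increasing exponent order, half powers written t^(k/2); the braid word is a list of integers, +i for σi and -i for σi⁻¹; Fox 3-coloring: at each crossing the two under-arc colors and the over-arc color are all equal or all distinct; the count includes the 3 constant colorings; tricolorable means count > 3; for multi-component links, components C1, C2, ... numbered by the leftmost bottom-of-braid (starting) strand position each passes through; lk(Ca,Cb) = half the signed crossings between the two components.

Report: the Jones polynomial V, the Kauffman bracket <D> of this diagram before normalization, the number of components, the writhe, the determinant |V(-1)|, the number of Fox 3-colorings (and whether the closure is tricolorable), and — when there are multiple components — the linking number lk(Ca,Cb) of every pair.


Jones polynomial: V(t) = -t^-2 + 3t^-1 - 4 + 6t - 6t^2 + 6t^3 - 5t^4 + 3t^5 - t^6
<D> = -A^-18 + 3A^-14 - 5A^-10 + 6A^-6 - 6A^-2 + 6A^2 - 4A^6 + 3A^10 - A^14; writhe +2
components 1, writhe +2 (8 crossings)
3-colorings: 3 of 3^8, det 35 — not tricolorable
note: the span of V is 8, forcing >= 8 crossings in any diagram


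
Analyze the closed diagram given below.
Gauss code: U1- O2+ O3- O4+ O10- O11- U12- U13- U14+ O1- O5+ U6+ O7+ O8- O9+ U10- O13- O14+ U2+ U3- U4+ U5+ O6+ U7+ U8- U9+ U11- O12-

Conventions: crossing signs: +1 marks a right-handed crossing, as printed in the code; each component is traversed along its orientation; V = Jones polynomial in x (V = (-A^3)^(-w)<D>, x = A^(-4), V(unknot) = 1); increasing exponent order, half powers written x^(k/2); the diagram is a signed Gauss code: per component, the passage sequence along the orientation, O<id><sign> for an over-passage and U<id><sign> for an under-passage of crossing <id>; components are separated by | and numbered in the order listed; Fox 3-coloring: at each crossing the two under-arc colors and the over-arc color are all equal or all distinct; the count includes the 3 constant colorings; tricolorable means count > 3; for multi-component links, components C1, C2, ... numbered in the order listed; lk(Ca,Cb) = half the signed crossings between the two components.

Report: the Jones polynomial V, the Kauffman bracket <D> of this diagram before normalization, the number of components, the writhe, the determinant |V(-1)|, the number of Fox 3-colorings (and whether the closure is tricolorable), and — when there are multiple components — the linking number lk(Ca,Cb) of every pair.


Jones polynomial: V(x) = -x^-3 + x^-2 - x^-1 + 3 - x + x^2 - x^3
<D> = -A^-12 + A^-8 - A^-4 + 3 - A^4 + A^8 - A^12; writhe 0
components 1, writhe 0 (14 crossings)
3-colorings: 27 of 3^14, det 9 — tricolorable
note: the span of V is 6, forcing >= 6 crossings in any diagram


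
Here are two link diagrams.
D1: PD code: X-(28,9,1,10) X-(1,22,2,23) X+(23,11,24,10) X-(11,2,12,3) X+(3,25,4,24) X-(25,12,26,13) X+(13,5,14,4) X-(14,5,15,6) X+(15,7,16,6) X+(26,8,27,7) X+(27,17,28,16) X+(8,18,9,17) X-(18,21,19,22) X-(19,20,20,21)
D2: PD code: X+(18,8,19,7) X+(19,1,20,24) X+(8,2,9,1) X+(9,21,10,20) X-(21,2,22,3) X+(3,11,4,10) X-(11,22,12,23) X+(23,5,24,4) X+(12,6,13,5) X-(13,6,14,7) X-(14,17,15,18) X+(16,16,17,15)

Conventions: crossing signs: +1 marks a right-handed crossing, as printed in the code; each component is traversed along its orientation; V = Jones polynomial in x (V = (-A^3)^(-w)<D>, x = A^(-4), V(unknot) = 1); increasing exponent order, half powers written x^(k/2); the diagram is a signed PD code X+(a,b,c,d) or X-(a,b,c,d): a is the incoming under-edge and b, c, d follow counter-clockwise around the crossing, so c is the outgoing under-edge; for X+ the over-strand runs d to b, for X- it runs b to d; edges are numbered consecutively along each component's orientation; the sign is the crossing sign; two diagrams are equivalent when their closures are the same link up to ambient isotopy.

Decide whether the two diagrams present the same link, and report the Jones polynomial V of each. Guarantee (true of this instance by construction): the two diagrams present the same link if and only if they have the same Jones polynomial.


equivalent: no
D1 (bracket A^-20 - 2A^-16 + 2A^-12 - 2A^-8 + 2A^-4 - 1 + A^4; 14 crossings at w = 0): V = x^-1 - 1 + 2x - 2x^2 + 2x^3 - 2x^4 + x^5
V(D2) = x - x^2 + 2x^3 - x^4 + x^5 - x^6  (w +4, c 12, <D> = -A^-12 + A^-8 - A^-4 + 2 - A^4 + A^8)
key observation: 2 values of V(x) split the 2 diagrams


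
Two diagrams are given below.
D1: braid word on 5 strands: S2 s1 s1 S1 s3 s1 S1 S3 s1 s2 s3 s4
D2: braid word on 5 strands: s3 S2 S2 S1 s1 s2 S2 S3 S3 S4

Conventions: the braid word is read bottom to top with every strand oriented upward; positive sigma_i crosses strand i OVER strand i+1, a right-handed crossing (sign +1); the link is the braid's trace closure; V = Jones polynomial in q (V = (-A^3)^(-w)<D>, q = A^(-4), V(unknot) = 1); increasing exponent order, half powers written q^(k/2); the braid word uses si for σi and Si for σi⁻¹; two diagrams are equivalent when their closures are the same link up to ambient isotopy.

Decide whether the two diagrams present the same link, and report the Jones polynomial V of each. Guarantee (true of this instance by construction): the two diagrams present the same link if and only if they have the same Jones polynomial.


equivalent: no
D1 (bracket 1 + A^4 + A^8 + A^12; 12 crossings at w = +4): V = 1 + q + q^2 + q^3
V(D2) = q^-3 + q^-2 + q^-1 + 1  [10 crossings, <D> = A^-12 + A^-8 + A^-4 + 1, w = -4]
observation: V(q) takes 2 values over 2 diagrams, fixing the grouping


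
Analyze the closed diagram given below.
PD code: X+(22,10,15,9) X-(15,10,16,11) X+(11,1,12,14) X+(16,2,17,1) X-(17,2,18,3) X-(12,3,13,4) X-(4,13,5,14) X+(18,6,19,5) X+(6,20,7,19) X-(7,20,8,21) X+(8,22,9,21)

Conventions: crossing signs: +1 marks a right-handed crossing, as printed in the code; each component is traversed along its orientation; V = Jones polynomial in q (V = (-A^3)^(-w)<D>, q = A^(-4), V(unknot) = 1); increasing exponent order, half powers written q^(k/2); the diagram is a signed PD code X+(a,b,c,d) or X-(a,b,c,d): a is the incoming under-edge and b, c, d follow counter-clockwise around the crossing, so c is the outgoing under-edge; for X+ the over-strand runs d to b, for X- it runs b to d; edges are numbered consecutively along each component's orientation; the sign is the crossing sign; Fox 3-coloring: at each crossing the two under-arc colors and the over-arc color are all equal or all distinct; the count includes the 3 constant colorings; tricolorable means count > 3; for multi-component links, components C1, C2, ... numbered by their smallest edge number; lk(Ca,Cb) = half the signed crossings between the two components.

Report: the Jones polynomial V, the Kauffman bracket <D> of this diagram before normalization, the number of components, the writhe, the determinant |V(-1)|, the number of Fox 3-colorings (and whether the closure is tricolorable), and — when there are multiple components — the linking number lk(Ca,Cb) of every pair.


Jones polynomial: V(q) = -q^(1/2) - q^(5/2)
<D> = A^-7 + A; writhe +1
components 2, writhe +1 (11 crossings)
linking number lk(C1,C2) = +1
3-colorings: 3 of 3^11, det 2 — not tricolorable
note: span 2 respects span(V) <= c + mu - 1 = 12 for this 2-component diagram


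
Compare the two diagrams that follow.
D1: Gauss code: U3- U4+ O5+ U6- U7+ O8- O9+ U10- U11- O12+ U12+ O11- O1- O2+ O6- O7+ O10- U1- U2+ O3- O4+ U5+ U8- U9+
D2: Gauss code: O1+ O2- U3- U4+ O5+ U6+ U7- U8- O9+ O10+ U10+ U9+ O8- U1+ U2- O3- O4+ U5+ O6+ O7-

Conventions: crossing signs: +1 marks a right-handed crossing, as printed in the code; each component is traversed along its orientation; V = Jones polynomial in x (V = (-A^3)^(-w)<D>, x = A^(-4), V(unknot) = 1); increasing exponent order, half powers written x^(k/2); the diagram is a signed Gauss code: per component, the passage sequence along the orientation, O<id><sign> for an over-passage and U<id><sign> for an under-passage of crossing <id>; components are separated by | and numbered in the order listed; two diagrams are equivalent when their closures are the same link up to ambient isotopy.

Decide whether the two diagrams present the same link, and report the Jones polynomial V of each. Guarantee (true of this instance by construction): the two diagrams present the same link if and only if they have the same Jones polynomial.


same link: yes
V(D1) = 1  [12 crossings, <D> = 1, w = 0]
D2 (bracket A^6; 10 crossings at w = +2): V = 1
note: one V(x) for all 2 diagrams — one class (guaranteed)


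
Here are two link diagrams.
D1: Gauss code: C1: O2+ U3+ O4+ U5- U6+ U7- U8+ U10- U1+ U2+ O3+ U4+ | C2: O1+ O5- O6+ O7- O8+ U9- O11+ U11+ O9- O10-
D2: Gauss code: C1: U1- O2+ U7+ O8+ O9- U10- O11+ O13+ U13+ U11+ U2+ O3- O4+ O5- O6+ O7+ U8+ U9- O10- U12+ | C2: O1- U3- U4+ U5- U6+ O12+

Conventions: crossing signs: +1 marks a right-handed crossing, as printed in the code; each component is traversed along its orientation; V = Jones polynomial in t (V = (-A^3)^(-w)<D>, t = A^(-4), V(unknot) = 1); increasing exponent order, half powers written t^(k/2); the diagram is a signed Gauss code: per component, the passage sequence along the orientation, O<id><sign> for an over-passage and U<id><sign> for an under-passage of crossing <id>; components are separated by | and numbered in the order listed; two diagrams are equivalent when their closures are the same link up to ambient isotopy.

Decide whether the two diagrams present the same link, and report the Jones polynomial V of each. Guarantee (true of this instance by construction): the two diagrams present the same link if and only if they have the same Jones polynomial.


same link: no
V(D1) = -t^(1/2) - t^(3/2) - t^(5/2) + t^(9/2)  [11 crossings, <D> = -A^-9 + A^-1 + A^3 + A^7, w = +3]
V(D2) = -t^(-1/2) - t^(1/2)  [13 crossings, <D> = A^7 + A^11, w = +3]
insight: 2 classes among 2 diagrams; unequal V(t) rules out equality
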